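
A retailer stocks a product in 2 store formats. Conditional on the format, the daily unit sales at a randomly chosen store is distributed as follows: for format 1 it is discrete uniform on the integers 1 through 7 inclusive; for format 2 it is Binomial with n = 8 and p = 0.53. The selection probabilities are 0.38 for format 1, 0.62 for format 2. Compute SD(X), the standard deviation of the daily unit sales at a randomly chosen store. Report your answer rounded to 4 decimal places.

Per component, 1: μ=4, E[X²]=20; 2: μ=4.24, E[X²]=19.9704.
E[X] = 0.38·4 + 0.62·4.24 = 4.1488.
E[X²] = 0.38·20 + 0.62·19.9704 = 19.9816.
Var(X) = E[X²] − (E[X])² = 19.9816 − 17.2125 = 2.76911.
SD(X) = √2.76911 = 1.66406.

1.6641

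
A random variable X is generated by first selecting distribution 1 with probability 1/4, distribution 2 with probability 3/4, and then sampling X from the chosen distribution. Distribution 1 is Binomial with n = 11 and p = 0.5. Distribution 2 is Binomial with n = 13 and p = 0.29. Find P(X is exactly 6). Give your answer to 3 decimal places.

0.126

Conditional on each component, P(X = 6): 1: 0.225586; 2: 0.0928354.
By total probability, P(X = 6) = 0.25·0.225586 + 0.75·0.0928354 = 0.126023.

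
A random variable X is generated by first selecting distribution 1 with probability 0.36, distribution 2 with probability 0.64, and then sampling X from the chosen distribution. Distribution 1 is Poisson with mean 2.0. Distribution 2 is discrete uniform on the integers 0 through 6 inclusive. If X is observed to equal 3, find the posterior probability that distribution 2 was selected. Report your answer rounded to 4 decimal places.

0.5846

Likelihoods P(X=3 | ·): 1: 0.180447; 2: 0.142857.
Posterior ∝ prior × likelihood. Numerator for 2: 0.64·0.142857 = 0.0914286.
Normalizing constant: 0.36·0.180447 + 0.64·0.142857 = 0.15639.
P(2 | observation) = 0.0914286 / 0.15639 = 0.584621.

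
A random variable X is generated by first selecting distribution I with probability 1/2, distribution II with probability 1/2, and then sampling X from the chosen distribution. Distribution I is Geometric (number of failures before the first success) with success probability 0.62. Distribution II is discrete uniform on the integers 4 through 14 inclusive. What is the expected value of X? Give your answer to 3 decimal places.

4.806

Component means — I: 0.612903; II: 9.
E[X] = 0.5·0.612903 + 0.5·9 = 4.80645.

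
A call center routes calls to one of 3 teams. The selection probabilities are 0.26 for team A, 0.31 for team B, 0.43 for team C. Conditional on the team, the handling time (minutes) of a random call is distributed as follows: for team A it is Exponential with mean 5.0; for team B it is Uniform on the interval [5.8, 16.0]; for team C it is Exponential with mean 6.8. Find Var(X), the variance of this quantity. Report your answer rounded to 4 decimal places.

Per component, A: μ=5, E[X²]=50; B: μ=10.9, E[X²]=127.48; C: μ=6.8, E[X²]=92.48.
E[X] = 0.26·5 + 0.31·10.9 + 0.43·6.8 = 7.603.
E[X²] = 0.26·50 + 0.31·127.48 + 0.43·92.48 = 92.2852.
Var(X) = E[X²] − (E[X])² = 92.2852 − 57.8056 = 34.4796.

34.4796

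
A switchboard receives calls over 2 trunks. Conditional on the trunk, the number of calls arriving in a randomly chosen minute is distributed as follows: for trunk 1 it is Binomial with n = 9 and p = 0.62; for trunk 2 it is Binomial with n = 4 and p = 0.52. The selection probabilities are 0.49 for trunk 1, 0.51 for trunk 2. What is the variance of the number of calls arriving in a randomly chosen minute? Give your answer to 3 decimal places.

Per component, 1: μ=5.58, E[X²]=33.2568; 2: μ=2.08, E[X²]=5.3248.
E[X] = 0.49·5.58 + 0.51·2.08 = 3.795.
E[X²] = 0.49·33.2568 + 0.51·5.3248 = 19.0115.
Var(X) = E[X²] − (E[X])² = 19.0115 − 14.402 = 4.60945.

4.609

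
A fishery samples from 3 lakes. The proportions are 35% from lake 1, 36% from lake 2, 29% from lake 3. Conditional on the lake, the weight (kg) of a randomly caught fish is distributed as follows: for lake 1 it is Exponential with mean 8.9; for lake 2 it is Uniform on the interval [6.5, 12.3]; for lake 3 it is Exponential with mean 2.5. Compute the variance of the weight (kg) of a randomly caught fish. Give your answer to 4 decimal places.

39.7046

Per component, 1: μ=8.9, E[X²]=158.42; 2: μ=9.4, E[X²]=91.1633; 3: μ=2.5, E[X²]=12.5.
E[X] = 0.35·8.9 + 0.36·9.4 + 0.29·2.5 = 7.224.
E[X²] = 0.35·158.42 + 0.36·91.1633 + 0.29·12.5 = 91.8908.
Var(X) = E[X²] − (E[X])² = 91.8908 − 52.1862 = 39.7046.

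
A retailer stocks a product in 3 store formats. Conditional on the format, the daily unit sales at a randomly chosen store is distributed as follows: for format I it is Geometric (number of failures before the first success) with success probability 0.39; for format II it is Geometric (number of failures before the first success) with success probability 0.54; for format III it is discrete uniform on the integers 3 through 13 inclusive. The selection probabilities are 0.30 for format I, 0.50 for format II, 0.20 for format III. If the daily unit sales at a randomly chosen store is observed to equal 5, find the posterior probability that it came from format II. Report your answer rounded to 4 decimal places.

0.1654

Likelihoods P(X=5 | ·): I: 0.0329393; II: 0.011122; III: 0.0909091.
Posterior ∝ prior × likelihood. Numerator for II: 0.5·0.011122 = 0.005561.
Normalizing constant: 0.3·0.0329393 + 0.5·0.011122 + 0.2·0.0909091 = 0.0336246.
P(II | observation) = 0.005561 / 0.0336246 = 0.165385.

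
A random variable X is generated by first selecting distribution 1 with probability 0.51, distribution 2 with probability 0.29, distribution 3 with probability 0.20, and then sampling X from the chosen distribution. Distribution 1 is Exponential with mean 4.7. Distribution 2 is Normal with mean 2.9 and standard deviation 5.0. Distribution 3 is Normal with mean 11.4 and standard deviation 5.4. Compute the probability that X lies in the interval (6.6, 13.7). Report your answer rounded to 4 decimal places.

Conditional on each component, P(6.6 < X < 13.7): 1: 0.19134; 2: 0.214264; 3: 0.477888.
By total probability, P(6.6 < X < 13.7) = 0.51·0.19134 + 0.29·0.214264 + 0.2·0.477888 = 0.255297.

0.2553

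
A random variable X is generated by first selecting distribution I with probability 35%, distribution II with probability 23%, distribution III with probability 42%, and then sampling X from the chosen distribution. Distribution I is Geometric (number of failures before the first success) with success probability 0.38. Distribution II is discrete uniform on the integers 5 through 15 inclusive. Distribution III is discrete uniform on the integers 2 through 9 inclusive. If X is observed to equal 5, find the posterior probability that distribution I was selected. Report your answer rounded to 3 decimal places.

Likelihoods P(X=5 | ·): I: 0.034813; II: 0.0909091; III: 0.125.
Posterior ∝ prior × likelihood. Numerator for I: 0.35·0.034813 = 0.0121846.
Normalizing constant: 0.35·0.034813 + 0.23·0.0909091 + 0.42·0.125 = 0.0855937.
P(I | observation) = 0.0121846 / 0.0855937 = 0.142354.

0.142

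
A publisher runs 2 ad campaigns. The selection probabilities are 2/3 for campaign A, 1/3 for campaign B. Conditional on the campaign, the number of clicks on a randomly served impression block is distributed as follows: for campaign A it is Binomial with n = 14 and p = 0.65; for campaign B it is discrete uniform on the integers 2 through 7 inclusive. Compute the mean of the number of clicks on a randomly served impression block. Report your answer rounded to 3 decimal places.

Component means — A: 9.1; B: 4.5.
E[X] = 0.666667·9.1 + 0.333333·4.5 = 7.56667.

7.567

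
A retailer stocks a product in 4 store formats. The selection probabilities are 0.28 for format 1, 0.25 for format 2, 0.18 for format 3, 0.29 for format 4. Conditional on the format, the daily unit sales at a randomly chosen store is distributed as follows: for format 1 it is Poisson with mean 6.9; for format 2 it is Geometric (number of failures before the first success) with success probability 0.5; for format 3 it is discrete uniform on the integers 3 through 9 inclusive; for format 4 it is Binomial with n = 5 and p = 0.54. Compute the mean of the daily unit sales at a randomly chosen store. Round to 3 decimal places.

4.045

Component means — 1: 6.9; 2: 1; 3: 6; 4: 2.7.
E[X] = 0.28·6.9 + 0.25·1 + 0.18·6 + 0.29·2.7 = 4.045.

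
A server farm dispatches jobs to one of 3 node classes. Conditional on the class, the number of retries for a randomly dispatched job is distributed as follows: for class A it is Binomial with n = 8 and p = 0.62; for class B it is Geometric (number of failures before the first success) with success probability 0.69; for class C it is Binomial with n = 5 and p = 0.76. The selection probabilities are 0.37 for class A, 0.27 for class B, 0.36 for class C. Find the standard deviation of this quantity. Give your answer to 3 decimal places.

Per component, A: μ=4.96, E[X²]=26.4864; B: μ=0.449275, E[X²]=0.852972; C: μ=3.8, E[X²]=15.352.
E[X] = 0.37·4.96 + 0.27·0.449275 + 0.36·3.8 = 3.3245.
E[X²] = 0.37·26.4864 + 0.27·0.852972 + 0.36·15.352 = 15.557.
Var(X) = E[X²] − (E[X])² = 15.557 − 11.0523 = 4.50466.
SD(X) = √4.50466 = 2.12242.

2.122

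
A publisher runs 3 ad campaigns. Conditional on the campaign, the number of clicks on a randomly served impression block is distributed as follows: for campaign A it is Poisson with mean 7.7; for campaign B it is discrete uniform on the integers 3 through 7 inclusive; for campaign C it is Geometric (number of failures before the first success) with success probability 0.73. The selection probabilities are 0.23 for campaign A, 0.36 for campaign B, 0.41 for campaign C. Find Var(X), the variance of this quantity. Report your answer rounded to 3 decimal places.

Per component, A: μ=7.7, E[X²]=66.99; B: μ=5, E[X²]=27; C: μ=0.369863, E[X²]=0.64346.
E[X] = 0.23·7.7 + 0.36·5 + 0.41·0.369863 = 3.72264.
E[X²] = 0.23·66.99 + 0.36·27 + 0.41·0.64346 = 25.3915.
Var(X) = E[X²] − (E[X])² = 25.3915 − 13.8581 = 11.5334.

11.533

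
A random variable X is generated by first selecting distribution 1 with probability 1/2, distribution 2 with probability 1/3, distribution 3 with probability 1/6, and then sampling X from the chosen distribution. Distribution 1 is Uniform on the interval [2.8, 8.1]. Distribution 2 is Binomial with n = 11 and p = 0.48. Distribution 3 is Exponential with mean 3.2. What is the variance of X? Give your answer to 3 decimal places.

Per component, 1: μ=5.45, E[X²]=32.0433; 2: μ=5.28, E[X²]=30.624; 3: μ=3.2, E[X²]=20.48.
E[X] = 0.5·5.45 + 0.333333·5.28 + 0.166667·3.2 = 5.01833.
E[X²] = 0.5·32.0433 + 0.333333·30.624 + 0.166667·20.48 = 29.643.
Var(X) = E[X²] − (E[X])² = 29.643 − 25.1837 = 4.45933.

4.459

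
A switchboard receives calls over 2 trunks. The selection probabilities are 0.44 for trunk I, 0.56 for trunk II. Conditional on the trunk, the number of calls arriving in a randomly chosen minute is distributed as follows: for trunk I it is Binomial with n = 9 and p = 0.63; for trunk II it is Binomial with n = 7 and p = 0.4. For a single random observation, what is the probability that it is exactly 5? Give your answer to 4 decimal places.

0.1465

Conditional on each trunk, P(X = 5): I: 0.234358; II: 0.0774144.
By total probability, P(X = 5) = 0.44·0.234358 + 0.56·0.0774144 = 0.14647.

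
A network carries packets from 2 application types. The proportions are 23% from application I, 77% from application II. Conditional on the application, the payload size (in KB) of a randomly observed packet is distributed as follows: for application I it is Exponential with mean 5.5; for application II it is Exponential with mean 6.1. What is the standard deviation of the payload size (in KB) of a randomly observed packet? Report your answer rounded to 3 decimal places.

Per component, I: μ=5.5, E[X²]=60.5; II: μ=6.1, E[X²]=74.42.
E[X] = 0.23·5.5 + 0.77·6.1 = 5.962.
E[X²] = 0.23·60.5 + 0.77·74.42 = 71.2184.
Var(X) = E[X²] − (E[X])² = 71.2184 − 35.5454 = 35.673.
SD(X) = √35.673 = 5.97268.

5.973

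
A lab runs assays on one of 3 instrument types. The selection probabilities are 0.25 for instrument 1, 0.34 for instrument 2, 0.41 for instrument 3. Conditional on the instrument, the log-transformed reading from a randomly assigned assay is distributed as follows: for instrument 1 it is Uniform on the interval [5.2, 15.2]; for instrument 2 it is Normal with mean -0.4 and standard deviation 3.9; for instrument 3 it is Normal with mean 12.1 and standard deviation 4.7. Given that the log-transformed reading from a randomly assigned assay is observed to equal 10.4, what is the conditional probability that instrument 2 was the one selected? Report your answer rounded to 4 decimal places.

Likelihoods f(10.4 | ·): 1: 0.1; 2: 0.00221117; 3: 0.0795066.
Posterior ∝ prior × likelihood. Numerator for 2: 0.34·0.00221117 = 0.000751797.
Normalizing constant: 0.25·0.1 + 0.34·0.00221117 + 0.41·0.0795066 = 0.0583495.
P(2 | observation) = 0.000751797 / 0.0583495 = 0.0128844.

0.0129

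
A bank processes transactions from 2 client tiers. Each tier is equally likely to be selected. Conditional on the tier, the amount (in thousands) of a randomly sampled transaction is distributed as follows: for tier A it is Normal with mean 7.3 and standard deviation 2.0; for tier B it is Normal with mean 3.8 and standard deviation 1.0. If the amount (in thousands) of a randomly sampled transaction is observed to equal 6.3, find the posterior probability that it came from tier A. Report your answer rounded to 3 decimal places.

0.909

Likelihoods f(6.3 | ·): A: 0.176033; B: 0.0175283.
Posterior ∝ prior × likelihood. Numerator for A: 0.5·0.176033 = 0.0880163.
Normalizing constant: 0.5·0.176033 + 0.5·0.0175283 = 0.0967805.
P(A | observation) = 0.0880163 / 0.0967805 = 0.909443.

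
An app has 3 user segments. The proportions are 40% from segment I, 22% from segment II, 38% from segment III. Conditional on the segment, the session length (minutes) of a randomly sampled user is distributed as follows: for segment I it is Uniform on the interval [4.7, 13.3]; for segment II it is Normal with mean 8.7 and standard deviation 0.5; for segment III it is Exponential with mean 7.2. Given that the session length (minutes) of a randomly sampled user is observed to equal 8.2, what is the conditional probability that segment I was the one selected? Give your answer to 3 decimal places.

Likelihoods f(8.2 | ·): I: 0.116279; II: 0.483941; III: 0.0444687.
Posterior ∝ prior × likelihood. Numerator for I: 0.4·0.116279 = 0.0465116.
Normalizing constant: 0.4·0.116279 + 0.22·0.483941 + 0.38·0.0444687 = 0.169877.
P(I | observation) = 0.0465116 / 0.169877 = 0.273796.

0.274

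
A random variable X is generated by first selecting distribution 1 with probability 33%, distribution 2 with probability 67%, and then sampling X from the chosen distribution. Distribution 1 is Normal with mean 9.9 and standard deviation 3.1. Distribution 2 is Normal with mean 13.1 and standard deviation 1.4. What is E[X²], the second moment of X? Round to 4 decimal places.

151.8065

For each component E[X²] = Var + (mean)², giving 1: 107.62; 2: 173.57.
Overall E[X²] = 0.33·107.62 + 0.67·173.57 = 151.806.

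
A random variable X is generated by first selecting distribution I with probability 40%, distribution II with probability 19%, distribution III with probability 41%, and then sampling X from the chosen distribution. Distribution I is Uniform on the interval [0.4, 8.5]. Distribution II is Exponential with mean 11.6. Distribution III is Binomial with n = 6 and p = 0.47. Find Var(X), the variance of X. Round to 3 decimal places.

38.692

Per component, I: μ=4.45, E[X²]=25.27; II: μ=11.6, E[X²]=269.12; III: μ=2.82, E[X²]=9.447.
E[X] = 0.4·4.45 + 0.19·11.6 + 0.41·2.82 = 5.1402.
E[X²] = 0.4·25.27 + 0.19·269.12 + 0.41·9.447 = 65.1141.
Var(X) = E[X²] − (E[X])² = 65.1141 − 26.4217 = 38.6924.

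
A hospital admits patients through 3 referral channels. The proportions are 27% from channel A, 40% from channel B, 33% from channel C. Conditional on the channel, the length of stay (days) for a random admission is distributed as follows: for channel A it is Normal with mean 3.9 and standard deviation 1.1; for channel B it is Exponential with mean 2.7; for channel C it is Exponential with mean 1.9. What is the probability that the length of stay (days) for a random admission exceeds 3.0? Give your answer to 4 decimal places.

Conditional on each channel, P(X > 3.0): A: 0.793373; B: 0.329193; C: 0.206192.
By total probability, P(X > 3.0) = 0.27·0.793373 + 0.4·0.329193 + 0.33·0.206192 = 0.413931.

0.4139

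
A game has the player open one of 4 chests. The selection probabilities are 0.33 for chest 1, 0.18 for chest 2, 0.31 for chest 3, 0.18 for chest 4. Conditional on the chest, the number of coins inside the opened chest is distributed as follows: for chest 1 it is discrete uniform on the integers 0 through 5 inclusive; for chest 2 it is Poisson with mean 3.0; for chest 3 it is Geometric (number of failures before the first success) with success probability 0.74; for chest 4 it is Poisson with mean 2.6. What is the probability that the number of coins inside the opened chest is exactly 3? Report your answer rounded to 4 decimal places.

Conditional on each chest, P(X = 3): 1: 0.166667; 2: 0.224042; 3: 0.0130062; 4: 0.217572.
By total probability, P(X = 3) = 0.33·0.166667 + 0.18·0.224042 + 0.31·0.0130062 + 0.18·0.217572 = 0.138522.

0.1385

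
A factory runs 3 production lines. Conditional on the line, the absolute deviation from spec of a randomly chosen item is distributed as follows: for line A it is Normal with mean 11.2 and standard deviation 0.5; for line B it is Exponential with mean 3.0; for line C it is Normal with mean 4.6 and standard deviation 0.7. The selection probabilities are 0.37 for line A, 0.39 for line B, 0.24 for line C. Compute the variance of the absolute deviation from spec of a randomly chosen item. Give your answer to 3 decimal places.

17.531

Per component, A: μ=11.2, E[X²]=125.69; B: μ=3, E[X²]=18; C: μ=4.6, E[X²]=21.65.
E[X] = 0.37·11.2 + 0.39·3 + 0.24·4.6 = 6.418.
E[X²] = 0.37·125.69 + 0.39·18 + 0.24·21.65 = 58.7213.
Var(X) = E[X²] − (E[X])² = 58.7213 − 41.1907 = 17.5306.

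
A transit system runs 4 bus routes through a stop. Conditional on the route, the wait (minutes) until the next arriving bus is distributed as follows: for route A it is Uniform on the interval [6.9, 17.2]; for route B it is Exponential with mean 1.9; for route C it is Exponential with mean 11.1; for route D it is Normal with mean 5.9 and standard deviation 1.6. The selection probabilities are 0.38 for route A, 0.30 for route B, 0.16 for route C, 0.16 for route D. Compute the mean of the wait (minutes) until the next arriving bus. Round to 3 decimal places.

Component means — A: 12.05; B: 1.9; C: 11.1; D: 5.9.
E[X] = 0.38·12.05 + 0.3·1.9 + 0.16·11.1 + 0.16·5.9 = 7.869.

7.869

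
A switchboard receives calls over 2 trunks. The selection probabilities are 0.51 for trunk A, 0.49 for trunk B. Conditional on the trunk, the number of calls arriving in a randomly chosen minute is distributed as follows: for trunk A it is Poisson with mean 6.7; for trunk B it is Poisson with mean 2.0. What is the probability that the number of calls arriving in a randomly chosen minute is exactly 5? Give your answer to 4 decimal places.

Conditional on each trunk, P(X = 5): A: 0.13849; B: 0.0360894.
By total probability, P(X = 5) = 0.51·0.13849 + 0.49·0.0360894 = 0.0883139.

0.0883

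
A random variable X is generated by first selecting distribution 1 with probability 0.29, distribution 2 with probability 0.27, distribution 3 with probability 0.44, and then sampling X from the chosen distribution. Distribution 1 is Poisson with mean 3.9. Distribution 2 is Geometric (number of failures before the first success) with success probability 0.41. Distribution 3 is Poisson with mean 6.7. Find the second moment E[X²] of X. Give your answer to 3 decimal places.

29.748

For each component E[X²] = Var + (mean)², giving 1: 19.11; 2: 5.58061; 3: 51.59.
Overall E[X²] = 0.29·19.11 + 0.27·5.58061 + 0.44·51.59 = 29.7483.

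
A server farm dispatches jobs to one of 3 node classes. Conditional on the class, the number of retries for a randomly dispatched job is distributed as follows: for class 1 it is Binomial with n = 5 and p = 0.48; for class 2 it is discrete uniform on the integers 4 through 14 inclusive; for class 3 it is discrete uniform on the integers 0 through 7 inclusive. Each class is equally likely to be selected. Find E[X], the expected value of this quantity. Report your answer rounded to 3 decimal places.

4.967

Component means — 1: 2.4; 2: 9; 3: 3.5.
E[X] = 0.333333·2.4 + 0.333333·9 + 0.333333·3.5 = 4.96667.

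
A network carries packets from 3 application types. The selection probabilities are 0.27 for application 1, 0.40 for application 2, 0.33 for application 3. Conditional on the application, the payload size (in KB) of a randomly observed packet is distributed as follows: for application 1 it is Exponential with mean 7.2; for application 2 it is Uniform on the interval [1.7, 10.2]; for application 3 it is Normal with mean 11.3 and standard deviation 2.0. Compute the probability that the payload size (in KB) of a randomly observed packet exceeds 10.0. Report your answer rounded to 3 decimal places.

Conditional on each application, P(X > 10.0): 1: 0.249352; 2: 0.0235294; 3: 0.742154.
By total probability, P(X > 10.0) = 0.27·0.249352 + 0.4·0.0235294 + 0.33·0.742154 = 0.321648.

0.322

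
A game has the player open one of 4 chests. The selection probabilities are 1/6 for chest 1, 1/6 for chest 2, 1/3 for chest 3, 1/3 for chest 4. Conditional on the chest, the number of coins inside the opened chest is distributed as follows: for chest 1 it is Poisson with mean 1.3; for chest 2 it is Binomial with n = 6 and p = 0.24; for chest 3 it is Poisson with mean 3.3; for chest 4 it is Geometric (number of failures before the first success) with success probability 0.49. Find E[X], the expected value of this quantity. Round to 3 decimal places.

1.904

Component means — 1: 1.3; 2: 1.44; 3: 3.3; 4: 1.04082.
E[X] = 0.166667·1.3 + 0.166667·1.44 + 0.333333·3.3 + 0.333333·1.04082 = 1.90361.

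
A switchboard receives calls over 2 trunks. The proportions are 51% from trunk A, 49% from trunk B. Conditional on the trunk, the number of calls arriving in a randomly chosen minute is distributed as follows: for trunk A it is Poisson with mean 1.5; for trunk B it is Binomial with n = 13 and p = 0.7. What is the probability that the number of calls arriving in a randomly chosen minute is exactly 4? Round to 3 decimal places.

0.026

Conditional on each trunk, P(X = 4): A: 0.0470665; B: 0.00337901.
By total probability, P(X = 4) = 0.51·0.0470665 + 0.49·0.00337901 = 0.0256596.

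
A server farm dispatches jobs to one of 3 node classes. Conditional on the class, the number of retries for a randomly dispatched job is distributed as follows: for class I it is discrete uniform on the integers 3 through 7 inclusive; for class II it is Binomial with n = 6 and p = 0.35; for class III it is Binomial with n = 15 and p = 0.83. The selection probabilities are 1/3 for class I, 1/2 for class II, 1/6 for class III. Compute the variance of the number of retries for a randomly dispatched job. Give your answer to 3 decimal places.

15.114

Per component, I: μ=5, E[X²]=27; II: μ=2.1, E[X²]=5.775; III: μ=12.45, E[X²]=157.119.
E[X] = 0.333333·5 + 0.5·2.1 + 0.166667·12.45 = 4.79167.
E[X²] = 0.333333·27 + 0.5·5.775 + 0.166667·157.119 = 38.074.
Var(X) = E[X²] − (E[X])² = 38.074 − 22.9601 = 15.1139.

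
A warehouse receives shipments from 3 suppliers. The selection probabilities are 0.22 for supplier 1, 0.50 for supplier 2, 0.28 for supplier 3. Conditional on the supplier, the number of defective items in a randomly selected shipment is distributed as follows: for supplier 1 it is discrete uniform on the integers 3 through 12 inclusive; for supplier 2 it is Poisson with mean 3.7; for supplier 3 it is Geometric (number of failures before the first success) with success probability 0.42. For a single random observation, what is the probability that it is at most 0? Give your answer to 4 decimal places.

Conditional on each supplier, P(X ≤ 0): 1: 0; 2: 0.0247235; 3: 0.42.
By total probability, P(X ≤ 0) = 0.22·0 + 0.5·0.0247235 + 0.28·0.42 = 0.129962.

0.1300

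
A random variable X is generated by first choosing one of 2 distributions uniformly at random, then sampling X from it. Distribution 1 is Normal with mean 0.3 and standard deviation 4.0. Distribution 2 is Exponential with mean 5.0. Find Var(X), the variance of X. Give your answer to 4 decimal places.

Per component, 1: μ=0.3, E[X²]=16.09; 2: μ=5, E[X²]=50.
E[X] = 0.5·0.3 + 0.5·5 = 2.65.
E[X²] = 0.5·16.09 + 0.5·50 = 33.045.
Var(X) = E[X²] − (E[X])² = 33.045 − 7.0225 = 26.0225.

26.0225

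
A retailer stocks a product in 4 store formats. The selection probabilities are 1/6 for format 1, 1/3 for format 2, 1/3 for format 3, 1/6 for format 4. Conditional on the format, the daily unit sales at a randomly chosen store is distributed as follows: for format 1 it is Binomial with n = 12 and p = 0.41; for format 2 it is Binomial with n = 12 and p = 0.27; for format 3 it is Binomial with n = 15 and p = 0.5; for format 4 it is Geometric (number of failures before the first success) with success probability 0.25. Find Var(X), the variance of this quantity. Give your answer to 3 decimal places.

Per component, 1: μ=4.92, E[X²]=27.1092; 2: μ=3.24, E[X²]=12.8628; 3: μ=7.5, E[X²]=60; 4: μ=3, E[X²]=21.
E[X] = 0.166667·4.92 + 0.333333·3.24 + 0.333333·7.5 + 0.166667·3 = 4.9.
E[X²] = 0.166667·27.1092 + 0.333333·12.8628 + 0.333333·60 + 0.166667·21 = 32.3058.
Var(X) = E[X²] − (E[X])² = 32.3058 − 24.01 = 8.2958.

8.296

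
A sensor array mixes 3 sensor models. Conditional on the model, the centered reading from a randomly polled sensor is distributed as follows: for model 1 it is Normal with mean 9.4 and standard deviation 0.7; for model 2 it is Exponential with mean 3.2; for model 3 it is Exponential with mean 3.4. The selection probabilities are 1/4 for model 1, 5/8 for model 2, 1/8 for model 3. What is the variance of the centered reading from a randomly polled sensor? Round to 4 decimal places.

Per component, 1: μ=9.4, E[X²]=88.85; 2: μ=3.2, E[X²]=20.48; 3: μ=3.4, E[X²]=23.12.
E[X] = 0.25·9.4 + 0.625·3.2 + 0.125·3.4 = 4.775.
E[X²] = 0.25·88.85 + 0.625·20.48 + 0.125·23.12 = 37.9025.
Var(X) = E[X²] − (E[X])² = 37.9025 − 22.8006 = 15.1019.

15.1019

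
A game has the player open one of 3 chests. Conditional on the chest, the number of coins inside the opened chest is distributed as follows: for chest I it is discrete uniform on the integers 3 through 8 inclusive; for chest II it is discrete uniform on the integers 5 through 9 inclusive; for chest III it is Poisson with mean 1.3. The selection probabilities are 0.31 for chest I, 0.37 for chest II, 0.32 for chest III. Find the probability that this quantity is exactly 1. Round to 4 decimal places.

0.1134

Conditional on each chest, P(X = 1): I: 0; II: 0; III: 0.354291.
By total probability, P(X = 1) = 0.31·0 + 0.37·0 + 0.32·0.354291 = 0.113373.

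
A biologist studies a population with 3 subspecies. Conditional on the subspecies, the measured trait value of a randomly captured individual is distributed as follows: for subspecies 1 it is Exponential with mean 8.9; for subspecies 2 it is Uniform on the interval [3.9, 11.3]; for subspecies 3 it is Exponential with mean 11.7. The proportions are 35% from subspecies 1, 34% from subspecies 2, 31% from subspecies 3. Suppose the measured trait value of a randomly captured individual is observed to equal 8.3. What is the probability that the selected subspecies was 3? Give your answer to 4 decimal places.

Likelihoods f(8.3 | ·): 1: 0.0442175; 2: 0.135135; 3: 0.042046.
Posterior ∝ prior × likelihood. Numerator for 3: 0.31·0.042046 = 0.0130343.
Normalizing constant: 0.35·0.0442175 + 0.34·0.135135 + 0.31·0.042046 = 0.0744563.
P(3 | observation) = 0.0130343 / 0.0744563 = 0.175059.

0.1751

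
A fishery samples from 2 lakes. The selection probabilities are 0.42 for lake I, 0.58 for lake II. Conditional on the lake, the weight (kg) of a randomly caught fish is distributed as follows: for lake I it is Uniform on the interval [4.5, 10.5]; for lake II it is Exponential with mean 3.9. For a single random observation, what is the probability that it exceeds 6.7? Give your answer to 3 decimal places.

Conditional on each lake, P(X > 6.7): I: 0.633333; II: 0.179434.
By total probability, P(X > 6.7) = 0.42·0.633333 + 0.58·0.179434 = 0.370072.

0.370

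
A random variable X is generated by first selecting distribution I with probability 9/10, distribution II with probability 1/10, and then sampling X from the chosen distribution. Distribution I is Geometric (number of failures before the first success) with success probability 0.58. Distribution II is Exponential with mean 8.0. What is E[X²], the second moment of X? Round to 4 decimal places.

For each component E[X²] = Var + (mean)², giving I: 1.77289; II: 128.
Overall E[X²] = 0.9·1.77289 + 0.1·128 = 14.3956.

14.3956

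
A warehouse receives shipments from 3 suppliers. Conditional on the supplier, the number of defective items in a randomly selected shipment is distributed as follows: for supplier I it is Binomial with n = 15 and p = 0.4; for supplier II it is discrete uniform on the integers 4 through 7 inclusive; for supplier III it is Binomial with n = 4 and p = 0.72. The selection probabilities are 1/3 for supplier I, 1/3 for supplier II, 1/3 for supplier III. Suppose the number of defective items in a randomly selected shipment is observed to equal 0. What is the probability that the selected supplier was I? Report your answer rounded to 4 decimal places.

Likelihoods P(X=0 | ·): I: 0.000470185; II: 0; III: 0.00614656.
Posterior ∝ prior × likelihood. Numerator for I: 0.333333·0.000470185 = 0.000156728.
Normalizing constant: 0.333333·0.000470185 + 0.333333·0 + 0.333333·0.00614656 = 0.00220558.
P(I | observation) = 0.000156728 / 0.00220558 = 0.0710599.

0.0711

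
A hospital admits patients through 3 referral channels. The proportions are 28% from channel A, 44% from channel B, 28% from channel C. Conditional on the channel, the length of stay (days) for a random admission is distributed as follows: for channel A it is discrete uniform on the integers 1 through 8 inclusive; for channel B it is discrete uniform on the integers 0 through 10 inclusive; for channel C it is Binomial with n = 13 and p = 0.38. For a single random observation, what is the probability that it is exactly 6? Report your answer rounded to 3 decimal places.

Conditional on each channel, P(X = 6): A: 0.125; B: 0.0909091; C: 0.181954.
By total probability, P(X = 6) = 0.28·0.125 + 0.44·0.0909091 + 0.28·0.181954 = 0.125947.

0.126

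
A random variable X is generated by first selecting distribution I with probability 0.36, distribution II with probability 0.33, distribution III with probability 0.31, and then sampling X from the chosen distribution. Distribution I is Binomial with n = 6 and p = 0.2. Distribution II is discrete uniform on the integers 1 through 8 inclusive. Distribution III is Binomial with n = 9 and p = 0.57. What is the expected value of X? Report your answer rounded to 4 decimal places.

Component means — I: 1.2; II: 4.5; III: 5.13.
E[X] = 0.36·1.2 + 0.33·4.5 + 0.31·5.13 = 3.5073.

3.5073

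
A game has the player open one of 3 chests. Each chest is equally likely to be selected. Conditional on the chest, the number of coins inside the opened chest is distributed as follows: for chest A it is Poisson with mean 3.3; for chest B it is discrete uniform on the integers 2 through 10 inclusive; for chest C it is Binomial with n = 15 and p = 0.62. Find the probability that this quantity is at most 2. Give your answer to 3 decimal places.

Conditional on each chest, P(X ≤ 2): A: 0.359426; B: 0.111111; C: 0.000151718.
By total probability, P(X ≤ 2) = 0.333333·0.359426 + 0.333333·0.111111 + 0.333333·0.000151718 = 0.156896.

0.157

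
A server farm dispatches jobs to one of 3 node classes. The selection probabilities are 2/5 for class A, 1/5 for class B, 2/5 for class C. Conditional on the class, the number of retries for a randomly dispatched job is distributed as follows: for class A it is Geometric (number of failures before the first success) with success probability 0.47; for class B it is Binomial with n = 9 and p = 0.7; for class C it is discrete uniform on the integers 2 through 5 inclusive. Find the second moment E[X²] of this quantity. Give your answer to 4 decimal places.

For each component E[X²] = Var + (mean)², giving A: 3.67089; B: 41.58; C: 13.5.
Overall E[X²] = 0.4·3.67089 + 0.2·41.58 + 0.4·13.5 = 15.1844.

15.1844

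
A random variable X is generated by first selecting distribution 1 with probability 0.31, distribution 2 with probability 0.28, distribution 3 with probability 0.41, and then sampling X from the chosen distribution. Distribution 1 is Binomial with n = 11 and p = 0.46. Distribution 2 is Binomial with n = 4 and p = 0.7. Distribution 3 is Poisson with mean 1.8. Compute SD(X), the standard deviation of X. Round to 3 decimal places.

Per component, 1: μ=5.06, E[X²]=28.336; 2: μ=2.8, E[X²]=8.68; 3: μ=1.8, E[X²]=5.04.
E[X] = 0.31·5.06 + 0.28·2.8 + 0.41·1.8 = 3.0906.
E[X²] = 0.31·28.336 + 0.28·8.68 + 0.41·5.04 = 13.281.
Var(X) = E[X²] − (E[X])² = 13.281 − 9.55181 = 3.72915.
SD(X) = √3.72915 = 1.9311.

1.931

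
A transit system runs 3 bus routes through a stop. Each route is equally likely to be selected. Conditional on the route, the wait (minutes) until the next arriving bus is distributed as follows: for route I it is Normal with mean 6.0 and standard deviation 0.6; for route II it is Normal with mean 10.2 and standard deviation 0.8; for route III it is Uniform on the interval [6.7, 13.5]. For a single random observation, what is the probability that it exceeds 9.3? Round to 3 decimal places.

Conditional on each route, P(X > 9.3): I: 1.89896e-08; II: 0.869705; III: 0.617647.
By total probability, P(X > 9.3) = 0.333333·1.89896e-08 + 0.333333·0.869705 + 0.333333·0.617647 = 0.495784.

0.496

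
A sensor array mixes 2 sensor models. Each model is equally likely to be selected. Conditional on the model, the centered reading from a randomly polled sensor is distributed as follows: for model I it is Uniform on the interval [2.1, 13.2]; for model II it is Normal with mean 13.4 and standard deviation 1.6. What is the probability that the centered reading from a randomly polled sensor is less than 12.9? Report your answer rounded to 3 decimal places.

0.675

Conditional on each model, P(X < 12.9): I: 0.972973; II: 0.37733.
By total probability, P(X < 12.9) = 0.5·0.972973 + 0.5·0.37733 = 0.675152.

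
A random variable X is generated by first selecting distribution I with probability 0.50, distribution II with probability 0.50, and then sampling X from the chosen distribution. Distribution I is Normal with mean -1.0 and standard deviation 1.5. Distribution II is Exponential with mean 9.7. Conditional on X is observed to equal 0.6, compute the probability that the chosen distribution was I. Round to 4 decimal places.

0.6084

Likelihoods f(0.6 | ·): I: 0.150575; II: 0.0969091.
Posterior ∝ prior × likelihood. Numerator for I: 0.5·0.150575 = 0.0752876.
Normalizing constant: 0.5·0.150575 + 0.5·0.0969091 = 0.123742.
P(I | observation) = 0.0752876 / 0.123742 = 0.608423.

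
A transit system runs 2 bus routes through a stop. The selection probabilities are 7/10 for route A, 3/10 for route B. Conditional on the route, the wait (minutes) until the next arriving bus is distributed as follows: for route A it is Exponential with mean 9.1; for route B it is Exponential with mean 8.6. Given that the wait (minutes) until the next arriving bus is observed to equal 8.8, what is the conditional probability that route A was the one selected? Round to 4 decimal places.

Likelihoods f(8.8 | ·): A: 0.0417813; B: 0.0417934.
Posterior ∝ prior × likelihood. Numerator for A: 0.7·0.0417813 = 0.0292469.
Normalizing constant: 0.7·0.0417813 + 0.3·0.0417934 = 0.0417849.
P(A | observation) = 0.0292469 / 0.0417849 = 0.699939.

0.6999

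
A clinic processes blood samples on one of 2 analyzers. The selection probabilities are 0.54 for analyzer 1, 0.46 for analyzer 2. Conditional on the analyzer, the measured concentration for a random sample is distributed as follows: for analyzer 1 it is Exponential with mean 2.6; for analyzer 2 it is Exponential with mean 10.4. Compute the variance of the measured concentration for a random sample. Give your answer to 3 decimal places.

Per component, 1: μ=2.6, E[X²]=13.52; 2: μ=10.4, E[X²]=216.32.
E[X] = 0.54·2.6 + 0.46·10.4 = 6.188.
E[X²] = 0.54·13.52 + 0.46·216.32 = 106.808.
Var(X) = E[X²] − (E[X])² = 106.808 − 38.2913 = 68.5167.

68.517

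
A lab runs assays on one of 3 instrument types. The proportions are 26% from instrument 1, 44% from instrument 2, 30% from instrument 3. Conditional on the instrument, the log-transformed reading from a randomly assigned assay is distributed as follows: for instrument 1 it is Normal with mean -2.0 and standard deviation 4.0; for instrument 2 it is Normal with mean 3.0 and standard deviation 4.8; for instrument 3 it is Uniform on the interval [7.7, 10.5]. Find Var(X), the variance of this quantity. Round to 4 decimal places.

31.8757

Per component, 1: μ=-2, E[X²]=20; 2: μ=3, E[X²]=32.04; 3: μ=9.1, E[X²]=83.4633.
E[X] = 0.26·-2 + 0.44·3 + 0.3·9.1 = 3.53.
E[X²] = 0.26·20 + 0.44·32.04 + 0.3·83.4633 = 44.3366.
Var(X) = E[X²] − (E[X])² = 44.3366 − 12.4609 = 31.8757.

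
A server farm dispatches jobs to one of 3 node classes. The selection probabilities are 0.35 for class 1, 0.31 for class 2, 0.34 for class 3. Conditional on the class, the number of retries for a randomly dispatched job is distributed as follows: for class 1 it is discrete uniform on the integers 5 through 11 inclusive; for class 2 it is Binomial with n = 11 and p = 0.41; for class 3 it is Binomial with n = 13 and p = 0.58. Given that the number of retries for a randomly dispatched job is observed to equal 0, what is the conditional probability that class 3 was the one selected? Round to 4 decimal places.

Likelihoods P(X=0 | ·): 1: 0; 2: 0.00301559; 3: 1.26544e-05.
Posterior ∝ prior × likelihood. Numerator for 3: 0.34·1.26544e-05 = 4.30249e-06.
Normalizing constant: 0.35·0 + 0.31·0.00301559 + 0.34·1.26544e-05 = 0.000939135.
P(3 | observation) = 4.30249e-06 / 0.000939135 = 0.00458133.

0.0046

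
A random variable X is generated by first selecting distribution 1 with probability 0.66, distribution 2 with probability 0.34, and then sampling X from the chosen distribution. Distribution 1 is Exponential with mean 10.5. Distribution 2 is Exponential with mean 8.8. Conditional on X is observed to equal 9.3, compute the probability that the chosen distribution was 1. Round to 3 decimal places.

0.659

Likelihoods f(9.3 | ·): 1: 0.039278; 2: 0.0394954.
Posterior ∝ prior × likelihood. Numerator for 1: 0.66·0.039278 = 0.0259235.
Normalizing constant: 0.66·0.039278 + 0.34·0.0394954 = 0.039352.
P(1 | observation) = 0.0259235 / 0.039352 = 0.65876.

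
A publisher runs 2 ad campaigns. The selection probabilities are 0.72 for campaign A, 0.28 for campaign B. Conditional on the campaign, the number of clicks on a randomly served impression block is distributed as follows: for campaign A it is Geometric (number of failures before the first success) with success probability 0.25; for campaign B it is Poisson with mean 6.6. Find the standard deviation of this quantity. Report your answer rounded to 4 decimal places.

Per component, A: μ=3, E[X²]=21; B: μ=6.6, E[X²]=50.16.
E[X] = 0.72·3 + 0.28·6.6 = 4.008.
E[X²] = 0.72·21 + 0.28·50.16 = 29.1648.
Var(X) = E[X²] − (E[X])² = 29.1648 − 16.0641 = 13.1007.
SD(X) = √13.1007 = 3.61949.

3.6195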